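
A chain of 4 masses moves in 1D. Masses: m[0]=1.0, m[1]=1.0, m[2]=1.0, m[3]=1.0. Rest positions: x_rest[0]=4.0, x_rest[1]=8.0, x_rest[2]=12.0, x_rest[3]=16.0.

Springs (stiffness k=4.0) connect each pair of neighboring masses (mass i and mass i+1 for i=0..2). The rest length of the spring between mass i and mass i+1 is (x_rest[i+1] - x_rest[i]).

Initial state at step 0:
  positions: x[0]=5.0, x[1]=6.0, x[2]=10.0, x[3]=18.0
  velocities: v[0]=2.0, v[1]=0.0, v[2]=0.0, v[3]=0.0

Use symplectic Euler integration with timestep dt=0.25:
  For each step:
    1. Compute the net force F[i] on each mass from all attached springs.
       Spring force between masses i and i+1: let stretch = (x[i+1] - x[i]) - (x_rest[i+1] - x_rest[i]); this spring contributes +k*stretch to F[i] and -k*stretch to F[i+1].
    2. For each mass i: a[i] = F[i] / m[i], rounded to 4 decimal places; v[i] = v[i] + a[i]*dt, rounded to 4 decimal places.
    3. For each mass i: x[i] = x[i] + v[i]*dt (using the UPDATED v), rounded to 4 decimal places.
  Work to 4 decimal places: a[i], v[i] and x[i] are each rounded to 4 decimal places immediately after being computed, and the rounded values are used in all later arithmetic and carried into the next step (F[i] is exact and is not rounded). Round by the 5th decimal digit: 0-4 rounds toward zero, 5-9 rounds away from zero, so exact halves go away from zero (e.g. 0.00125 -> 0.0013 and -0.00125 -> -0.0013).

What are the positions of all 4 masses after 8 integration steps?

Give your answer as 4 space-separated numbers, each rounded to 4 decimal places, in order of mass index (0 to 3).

Answer: 7.0468 7.0144 10.9624 17.9769

Derivation:
Step 0: x=[5.0000 6.0000 10.0000 18.0000] v=[2.0000 0.0000 0.0000 0.0000]
Step 1: x=[4.7500 6.7500 11.0000 17.0000] v=[-1.0000 3.0000 4.0000 -4.0000]
Step 2: x=[4.0000 8.0625 12.4375 15.5000] v=[-3.0000 5.2500 5.7500 -6.0000]
Step 3: x=[3.2656 9.4531 13.5469 14.2344] v=[-2.9375 5.5625 4.4375 -5.0625]
Step 4: x=[3.0781 10.3203 13.8047 13.7969] v=[-0.7500 3.4688 1.0312 -1.7500]
Step 5: x=[3.7012 10.2481 13.1895 14.3614] v=[2.4922 -0.2890 -2.4610 2.2578]
Step 6: x=[4.9610 9.2745 12.1319 15.6329] v=[5.0391 -3.8945 -4.2305 5.0859]
Step 7: x=[6.2992 7.9369 11.2352 17.0291] v=[5.3526 -5.3506 -3.5869 5.5849]
Step 8: x=[7.0468 7.0144 10.9624 17.9769] v=[2.9903 -3.6900 -1.0913 3.7910]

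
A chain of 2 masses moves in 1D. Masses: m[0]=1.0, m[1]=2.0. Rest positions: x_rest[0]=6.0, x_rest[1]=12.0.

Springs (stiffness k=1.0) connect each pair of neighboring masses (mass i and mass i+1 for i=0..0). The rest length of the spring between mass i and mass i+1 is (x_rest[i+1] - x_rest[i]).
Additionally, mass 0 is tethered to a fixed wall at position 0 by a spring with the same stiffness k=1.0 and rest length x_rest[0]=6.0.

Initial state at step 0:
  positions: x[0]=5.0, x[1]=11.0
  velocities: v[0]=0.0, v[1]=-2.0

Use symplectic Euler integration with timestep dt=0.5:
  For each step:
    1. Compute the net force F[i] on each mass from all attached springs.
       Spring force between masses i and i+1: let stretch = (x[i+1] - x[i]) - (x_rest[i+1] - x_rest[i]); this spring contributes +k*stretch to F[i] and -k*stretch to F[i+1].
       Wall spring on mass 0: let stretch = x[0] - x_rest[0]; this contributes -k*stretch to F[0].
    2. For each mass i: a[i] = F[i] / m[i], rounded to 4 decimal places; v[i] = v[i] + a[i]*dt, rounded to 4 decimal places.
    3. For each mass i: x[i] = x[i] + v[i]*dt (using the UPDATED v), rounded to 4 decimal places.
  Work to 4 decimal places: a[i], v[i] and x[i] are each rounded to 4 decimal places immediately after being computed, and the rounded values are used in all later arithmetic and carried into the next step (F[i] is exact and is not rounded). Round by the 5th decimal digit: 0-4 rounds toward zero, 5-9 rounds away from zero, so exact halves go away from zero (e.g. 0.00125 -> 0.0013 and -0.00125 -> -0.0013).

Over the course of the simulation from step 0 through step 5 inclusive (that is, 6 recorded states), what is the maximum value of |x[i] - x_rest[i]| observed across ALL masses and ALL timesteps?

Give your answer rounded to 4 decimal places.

Answer: 3.6625

Derivation:
Step 0: x=[5.0000 11.0000] v=[0.0000 -2.0000]
Step 1: x=[5.2500 10.0000] v=[0.5000 -2.0000]
Step 2: x=[5.3750 9.1563] v=[0.2500 -1.6875]
Step 3: x=[5.1016 8.5899] v=[-0.5469 -1.1328]
Step 4: x=[4.4248 8.3375] v=[-1.3536 -0.5049]
Step 5: x=[3.6200 8.3460] v=[-1.6097 0.0170]
Max displacement = 3.6625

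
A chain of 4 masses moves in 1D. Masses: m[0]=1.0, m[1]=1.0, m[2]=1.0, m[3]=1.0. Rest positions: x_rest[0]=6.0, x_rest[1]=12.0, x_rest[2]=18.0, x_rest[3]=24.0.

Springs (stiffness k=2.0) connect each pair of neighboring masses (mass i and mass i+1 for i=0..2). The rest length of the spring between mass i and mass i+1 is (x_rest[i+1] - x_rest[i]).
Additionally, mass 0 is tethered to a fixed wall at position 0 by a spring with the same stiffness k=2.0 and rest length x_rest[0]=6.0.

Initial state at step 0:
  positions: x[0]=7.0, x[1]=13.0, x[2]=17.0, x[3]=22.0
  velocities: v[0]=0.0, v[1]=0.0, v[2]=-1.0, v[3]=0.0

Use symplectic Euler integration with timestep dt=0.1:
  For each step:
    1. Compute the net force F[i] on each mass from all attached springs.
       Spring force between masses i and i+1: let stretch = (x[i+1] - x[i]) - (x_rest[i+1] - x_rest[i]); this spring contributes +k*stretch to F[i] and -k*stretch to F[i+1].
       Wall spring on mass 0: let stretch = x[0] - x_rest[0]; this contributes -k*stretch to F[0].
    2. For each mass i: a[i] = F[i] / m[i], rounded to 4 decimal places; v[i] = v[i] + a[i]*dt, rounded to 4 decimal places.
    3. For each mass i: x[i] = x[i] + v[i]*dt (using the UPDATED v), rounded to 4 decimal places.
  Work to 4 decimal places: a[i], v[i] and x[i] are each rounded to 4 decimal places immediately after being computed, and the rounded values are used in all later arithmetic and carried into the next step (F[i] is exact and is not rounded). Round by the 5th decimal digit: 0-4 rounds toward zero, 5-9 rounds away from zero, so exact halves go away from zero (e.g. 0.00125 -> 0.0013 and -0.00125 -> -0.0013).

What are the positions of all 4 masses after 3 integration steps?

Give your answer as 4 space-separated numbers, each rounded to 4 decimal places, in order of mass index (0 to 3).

Step 0: x=[7.0000 13.0000 17.0000 22.0000] v=[0.0000 0.0000 -1.0000 0.0000]
Step 1: x=[6.9800 12.9600 16.9200 22.0200] v=[-0.2000 -0.4000 -0.8000 0.2000]
Step 2: x=[6.9400 12.8796 16.8628 22.0580] v=[-0.4000 -0.8040 -0.5720 0.3800]
Step 3: x=[6.8800 12.7601 16.8298 22.1121] v=[-0.6001 -1.1953 -0.3296 0.5410]

Answer: 6.8800 12.7601 16.8298 22.1121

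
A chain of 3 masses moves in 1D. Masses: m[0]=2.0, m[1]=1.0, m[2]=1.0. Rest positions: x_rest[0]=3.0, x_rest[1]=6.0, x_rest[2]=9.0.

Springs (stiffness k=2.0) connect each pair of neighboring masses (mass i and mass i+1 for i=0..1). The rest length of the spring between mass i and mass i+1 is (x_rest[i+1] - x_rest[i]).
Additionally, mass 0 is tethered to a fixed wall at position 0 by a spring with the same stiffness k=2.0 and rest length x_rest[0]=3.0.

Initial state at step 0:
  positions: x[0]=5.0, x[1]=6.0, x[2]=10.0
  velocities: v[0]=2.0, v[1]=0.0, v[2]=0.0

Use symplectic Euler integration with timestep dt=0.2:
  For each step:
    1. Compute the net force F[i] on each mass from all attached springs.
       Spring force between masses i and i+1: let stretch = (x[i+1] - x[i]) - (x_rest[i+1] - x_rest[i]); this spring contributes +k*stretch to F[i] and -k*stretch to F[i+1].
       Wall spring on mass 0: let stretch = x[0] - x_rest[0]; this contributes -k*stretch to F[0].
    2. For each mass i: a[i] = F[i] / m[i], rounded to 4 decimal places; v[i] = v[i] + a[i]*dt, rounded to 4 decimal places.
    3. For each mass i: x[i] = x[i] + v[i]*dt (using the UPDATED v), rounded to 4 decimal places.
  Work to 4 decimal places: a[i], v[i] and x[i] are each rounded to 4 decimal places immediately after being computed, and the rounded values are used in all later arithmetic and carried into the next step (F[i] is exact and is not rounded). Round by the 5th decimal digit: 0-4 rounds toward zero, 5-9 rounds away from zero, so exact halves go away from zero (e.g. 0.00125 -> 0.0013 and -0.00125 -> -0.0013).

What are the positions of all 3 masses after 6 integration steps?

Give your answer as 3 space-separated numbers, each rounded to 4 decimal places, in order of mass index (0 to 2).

Answer: 4.3742 8.7279 9.7357

Derivation:
Step 0: x=[5.0000 6.0000 10.0000] v=[2.0000 0.0000 0.0000]
Step 1: x=[5.2400 6.2400 9.9200] v=[1.2000 1.2000 -0.4000]
Step 2: x=[5.3104 6.6944 9.7856] v=[0.3520 2.2720 -0.6720]
Step 3: x=[5.2237 7.2854 9.6439] v=[-0.4333 2.9549 -0.7085]
Step 4: x=[5.0106 7.9001 9.5535] v=[-1.0657 3.0736 -0.4519]
Step 5: x=[4.7126 8.4159 9.5708] v=[-1.4899 2.5792 0.0867]
Step 6: x=[4.3742 8.7279 9.7357] v=[-1.6918 1.5598 0.8247]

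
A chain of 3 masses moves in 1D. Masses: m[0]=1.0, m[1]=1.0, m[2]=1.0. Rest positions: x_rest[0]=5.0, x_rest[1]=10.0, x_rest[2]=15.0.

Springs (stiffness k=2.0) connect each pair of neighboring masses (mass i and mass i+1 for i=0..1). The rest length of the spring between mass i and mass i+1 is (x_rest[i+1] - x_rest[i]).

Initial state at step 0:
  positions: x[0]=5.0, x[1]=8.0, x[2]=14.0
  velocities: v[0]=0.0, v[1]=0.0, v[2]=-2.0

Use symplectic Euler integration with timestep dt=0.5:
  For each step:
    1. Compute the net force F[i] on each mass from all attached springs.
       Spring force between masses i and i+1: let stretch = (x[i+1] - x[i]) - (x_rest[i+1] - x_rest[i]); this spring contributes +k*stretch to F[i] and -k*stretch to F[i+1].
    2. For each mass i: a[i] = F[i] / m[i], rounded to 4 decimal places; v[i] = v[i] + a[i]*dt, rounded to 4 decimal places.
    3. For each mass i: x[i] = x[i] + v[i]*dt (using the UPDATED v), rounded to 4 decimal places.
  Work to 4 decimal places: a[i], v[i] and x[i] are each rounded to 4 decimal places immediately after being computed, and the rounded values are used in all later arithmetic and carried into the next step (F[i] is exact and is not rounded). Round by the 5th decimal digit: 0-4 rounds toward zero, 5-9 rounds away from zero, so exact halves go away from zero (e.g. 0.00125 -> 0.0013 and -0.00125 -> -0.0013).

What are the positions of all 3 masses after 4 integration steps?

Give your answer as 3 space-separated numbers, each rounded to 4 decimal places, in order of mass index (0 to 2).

Answer: 3.0625 6.1875 13.7500

Derivation:
Step 0: x=[5.0000 8.0000 14.0000] v=[0.0000 0.0000 -2.0000]
Step 1: x=[4.0000 9.5000 12.5000] v=[-2.0000 3.0000 -3.0000]
Step 2: x=[3.2500 9.7500 12.0000] v=[-1.5000 0.5000 -1.0000]
Step 3: x=[3.2500 7.8750 12.8750] v=[0.0000 -3.7500 1.7500]
Step 4: x=[3.0625 6.1875 13.7500] v=[-0.3750 -3.3750 1.7500]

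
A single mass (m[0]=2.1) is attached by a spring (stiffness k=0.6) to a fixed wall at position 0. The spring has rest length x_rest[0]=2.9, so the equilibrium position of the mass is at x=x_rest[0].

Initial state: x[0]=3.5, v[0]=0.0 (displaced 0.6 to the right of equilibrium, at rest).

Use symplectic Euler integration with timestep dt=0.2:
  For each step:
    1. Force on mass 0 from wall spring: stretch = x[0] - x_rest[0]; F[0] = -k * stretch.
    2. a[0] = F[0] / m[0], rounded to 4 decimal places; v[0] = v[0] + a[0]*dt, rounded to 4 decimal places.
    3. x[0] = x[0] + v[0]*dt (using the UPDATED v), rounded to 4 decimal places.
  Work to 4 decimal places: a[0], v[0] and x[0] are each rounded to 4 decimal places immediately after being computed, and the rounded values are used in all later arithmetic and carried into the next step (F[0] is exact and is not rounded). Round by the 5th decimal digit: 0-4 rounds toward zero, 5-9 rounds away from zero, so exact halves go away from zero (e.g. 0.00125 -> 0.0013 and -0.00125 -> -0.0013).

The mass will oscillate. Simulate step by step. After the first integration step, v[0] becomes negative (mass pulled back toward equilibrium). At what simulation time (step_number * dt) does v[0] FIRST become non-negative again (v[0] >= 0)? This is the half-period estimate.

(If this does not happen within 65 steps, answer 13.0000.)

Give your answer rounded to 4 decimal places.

Answer: 6.0000

Derivation:
Step 0: x=[3.5000] v=[0.0000]
Step 1: x=[3.4931] v=[-0.0343]
Step 2: x=[3.4795] v=[-0.0682]
Step 3: x=[3.4592] v=[-0.1013]
Step 4: x=[3.4325] v=[-0.1333]
Step 5: x=[3.3998] v=[-0.1637]
Step 6: x=[3.3613] v=[-0.1923]
Step 7: x=[3.3176] v=[-0.2187]
Step 8: x=[3.2691] v=[-0.2426]
Step 9: x=[3.2164] v=[-0.2637]
Step 10: x=[3.1600] v=[-0.2818]
Step 11: x=[3.1007] v=[-0.2967]
Step 12: x=[3.0391] v=[-0.3082]
Step 13: x=[2.9759] v=[-0.3161]
Step 14: x=[2.9118] v=[-0.3204]
Step 15: x=[2.8476] v=[-0.3211]
Step 16: x=[2.7840] v=[-0.3181]
Step 17: x=[2.7217] v=[-0.3115]
Step 18: x=[2.6614] v=[-0.3013]
Step 19: x=[2.6039] v=[-0.2877]
Step 20: x=[2.5497] v=[-0.2708]
Step 21: x=[2.4995] v=[-0.2508]
Step 22: x=[2.4539] v=[-0.2279]
Step 23: x=[2.4134] v=[-0.2024]
Step 24: x=[2.3785] v=[-0.1746]
Step 25: x=[2.3495] v=[-0.1448]
Step 26: x=[2.3268] v=[-0.1133]
Step 27: x=[2.3107] v=[-0.0805]
Step 28: x=[2.3013] v=[-0.0468]
Step 29: x=[2.2988] v=[-0.0126]
Step 30: x=[2.3032] v=[0.0218]
First v>=0 after going negative at step 30, time=6.0000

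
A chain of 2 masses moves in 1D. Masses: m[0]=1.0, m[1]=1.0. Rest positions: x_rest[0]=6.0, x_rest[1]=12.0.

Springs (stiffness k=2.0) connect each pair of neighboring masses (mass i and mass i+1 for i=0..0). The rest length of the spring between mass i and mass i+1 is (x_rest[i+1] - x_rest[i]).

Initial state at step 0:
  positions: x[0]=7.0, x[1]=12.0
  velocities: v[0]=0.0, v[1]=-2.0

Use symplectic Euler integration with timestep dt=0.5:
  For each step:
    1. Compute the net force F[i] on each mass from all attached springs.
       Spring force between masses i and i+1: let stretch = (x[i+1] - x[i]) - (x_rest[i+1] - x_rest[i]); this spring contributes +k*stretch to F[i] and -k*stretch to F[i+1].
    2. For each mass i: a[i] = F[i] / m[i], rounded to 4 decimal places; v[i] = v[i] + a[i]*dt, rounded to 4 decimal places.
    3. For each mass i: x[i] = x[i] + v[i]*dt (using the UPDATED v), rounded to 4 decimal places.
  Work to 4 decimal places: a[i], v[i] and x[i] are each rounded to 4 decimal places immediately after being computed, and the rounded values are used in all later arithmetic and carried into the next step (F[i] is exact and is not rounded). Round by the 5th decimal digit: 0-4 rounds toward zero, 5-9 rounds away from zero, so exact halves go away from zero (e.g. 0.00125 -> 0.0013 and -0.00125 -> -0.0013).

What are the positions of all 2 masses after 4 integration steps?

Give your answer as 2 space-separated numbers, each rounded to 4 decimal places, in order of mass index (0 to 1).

Answer: 4.0000 11.0000

Derivation:
Step 0: x=[7.0000 12.0000] v=[0.0000 -2.0000]
Step 1: x=[6.5000 11.5000] v=[-1.0000 -1.0000]
Step 2: x=[5.5000 11.5000] v=[-2.0000 0.0000]
Step 3: x=[4.5000 11.5000] v=[-2.0000 0.0000]
Step 4: x=[4.0000 11.0000] v=[-1.0000 -1.0000]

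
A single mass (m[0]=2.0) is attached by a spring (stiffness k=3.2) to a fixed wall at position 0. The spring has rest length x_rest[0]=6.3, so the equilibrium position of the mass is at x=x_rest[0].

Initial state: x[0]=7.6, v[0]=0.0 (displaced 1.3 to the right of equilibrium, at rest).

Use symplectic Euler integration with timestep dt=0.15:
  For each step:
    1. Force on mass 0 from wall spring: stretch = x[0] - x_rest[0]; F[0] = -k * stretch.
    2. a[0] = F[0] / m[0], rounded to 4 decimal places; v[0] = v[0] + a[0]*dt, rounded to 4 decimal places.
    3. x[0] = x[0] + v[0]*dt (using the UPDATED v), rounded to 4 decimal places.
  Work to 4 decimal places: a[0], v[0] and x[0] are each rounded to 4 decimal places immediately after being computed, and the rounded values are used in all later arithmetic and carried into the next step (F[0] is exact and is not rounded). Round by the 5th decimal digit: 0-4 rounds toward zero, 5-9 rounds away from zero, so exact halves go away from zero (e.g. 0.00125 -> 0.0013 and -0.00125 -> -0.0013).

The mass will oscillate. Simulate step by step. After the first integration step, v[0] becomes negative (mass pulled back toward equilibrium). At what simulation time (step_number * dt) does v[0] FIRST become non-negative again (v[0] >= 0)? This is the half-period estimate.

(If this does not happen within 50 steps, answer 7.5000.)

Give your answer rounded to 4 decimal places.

Answer: 2.5500

Derivation:
Step 0: x=[7.6000] v=[0.0000]
Step 1: x=[7.5532] v=[-0.3120]
Step 2: x=[7.4613] v=[-0.6128]
Step 3: x=[7.3276] v=[-0.8915]
Step 4: x=[7.1569] v=[-1.1381]
Step 5: x=[6.9553] v=[-1.3438]
Step 6: x=[6.7301] v=[-1.5011]
Step 7: x=[6.4895] v=[-1.6043]
Step 8: x=[6.2420] v=[-1.6498]
Step 9: x=[5.9966] v=[-1.6359]
Step 10: x=[5.7621] v=[-1.5631]
Step 11: x=[5.5470] v=[-1.4340]
Step 12: x=[5.3590] v=[-1.2533]
Step 13: x=[5.2049] v=[-1.0275]
Step 14: x=[5.0902] v=[-0.7647]
Step 15: x=[5.0191] v=[-0.4743]
Step 16: x=[4.9941] v=[-0.1669]
Step 17: x=[5.0161] v=[0.1465]
First v>=0 after going negative at step 17, time=2.5500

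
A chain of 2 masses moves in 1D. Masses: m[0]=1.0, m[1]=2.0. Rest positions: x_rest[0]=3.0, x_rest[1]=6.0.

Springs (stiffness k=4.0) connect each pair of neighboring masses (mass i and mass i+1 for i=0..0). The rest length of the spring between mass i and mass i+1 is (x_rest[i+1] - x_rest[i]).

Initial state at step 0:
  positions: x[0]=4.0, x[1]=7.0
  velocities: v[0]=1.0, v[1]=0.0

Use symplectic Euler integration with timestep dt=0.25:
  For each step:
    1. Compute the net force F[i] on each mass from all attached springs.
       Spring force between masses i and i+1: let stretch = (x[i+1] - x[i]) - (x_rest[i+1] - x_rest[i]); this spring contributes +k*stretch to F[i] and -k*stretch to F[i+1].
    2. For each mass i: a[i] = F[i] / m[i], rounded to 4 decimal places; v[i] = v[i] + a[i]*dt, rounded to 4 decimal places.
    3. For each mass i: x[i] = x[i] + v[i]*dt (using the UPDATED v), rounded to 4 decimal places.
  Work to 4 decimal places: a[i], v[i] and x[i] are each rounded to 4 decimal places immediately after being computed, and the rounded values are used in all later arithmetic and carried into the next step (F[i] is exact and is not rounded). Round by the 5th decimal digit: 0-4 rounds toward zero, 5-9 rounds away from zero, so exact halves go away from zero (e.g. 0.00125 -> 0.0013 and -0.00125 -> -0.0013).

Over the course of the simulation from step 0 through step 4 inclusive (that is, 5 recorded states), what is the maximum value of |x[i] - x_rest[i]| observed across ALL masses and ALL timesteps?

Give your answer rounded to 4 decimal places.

Answer: 1.5235

Derivation:
Step 0: x=[4.0000 7.0000] v=[1.0000 0.0000]
Step 1: x=[4.2500 7.0000] v=[1.0000 0.0000]
Step 2: x=[4.4375 7.0313] v=[0.7500 0.1250]
Step 3: x=[4.5235 7.1133] v=[0.3438 0.3281]
Step 4: x=[4.5069 7.2466] v=[-0.0664 0.5332]
Max displacement = 1.5235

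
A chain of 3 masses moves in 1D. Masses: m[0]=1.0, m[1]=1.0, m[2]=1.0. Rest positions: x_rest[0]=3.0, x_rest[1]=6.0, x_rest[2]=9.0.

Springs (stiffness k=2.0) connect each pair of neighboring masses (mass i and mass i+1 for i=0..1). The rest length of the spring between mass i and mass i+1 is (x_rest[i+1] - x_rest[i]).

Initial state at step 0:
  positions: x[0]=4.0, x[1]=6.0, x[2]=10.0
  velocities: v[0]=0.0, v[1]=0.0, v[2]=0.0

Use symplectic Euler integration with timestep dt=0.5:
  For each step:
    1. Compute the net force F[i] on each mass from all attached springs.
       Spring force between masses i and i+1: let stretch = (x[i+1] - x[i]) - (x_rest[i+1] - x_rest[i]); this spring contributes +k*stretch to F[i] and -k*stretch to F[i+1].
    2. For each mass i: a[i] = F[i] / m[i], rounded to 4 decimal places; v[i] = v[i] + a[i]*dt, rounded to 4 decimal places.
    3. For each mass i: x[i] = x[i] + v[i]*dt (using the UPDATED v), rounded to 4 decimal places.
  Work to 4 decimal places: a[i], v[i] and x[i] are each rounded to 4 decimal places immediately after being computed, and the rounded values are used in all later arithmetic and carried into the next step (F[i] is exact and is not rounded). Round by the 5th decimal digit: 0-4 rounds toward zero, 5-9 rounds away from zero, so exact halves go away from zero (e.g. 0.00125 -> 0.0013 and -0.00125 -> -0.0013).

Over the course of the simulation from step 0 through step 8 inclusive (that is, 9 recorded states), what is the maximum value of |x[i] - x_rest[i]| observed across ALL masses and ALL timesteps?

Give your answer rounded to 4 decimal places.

Answer: 1.5000

Derivation:
Step 0: x=[4.0000 6.0000 10.0000] v=[0.0000 0.0000 0.0000]
Step 1: x=[3.5000 7.0000 9.5000] v=[-1.0000 2.0000 -1.0000]
Step 2: x=[3.2500 7.5000 9.2500] v=[-0.5000 1.0000 -0.5000]
Step 3: x=[3.6250 6.7500 9.6250] v=[0.7500 -1.5000 0.7500]
Step 4: x=[4.0625 5.8750 10.0625] v=[0.8750 -1.7500 0.8750]
Step 5: x=[3.9063 6.1875 9.9063] v=[-0.3125 0.6250 -0.3125]
Step 6: x=[3.3907 7.2188 9.3907] v=[-1.0313 2.0626 -1.0313]
Step 7: x=[3.2891 7.4220 9.2891] v=[-0.2032 0.4064 -0.2032]
Step 8: x=[3.7540 6.4923 9.7540] v=[0.9297 -1.8594 0.9297]
Max displacement = 1.5000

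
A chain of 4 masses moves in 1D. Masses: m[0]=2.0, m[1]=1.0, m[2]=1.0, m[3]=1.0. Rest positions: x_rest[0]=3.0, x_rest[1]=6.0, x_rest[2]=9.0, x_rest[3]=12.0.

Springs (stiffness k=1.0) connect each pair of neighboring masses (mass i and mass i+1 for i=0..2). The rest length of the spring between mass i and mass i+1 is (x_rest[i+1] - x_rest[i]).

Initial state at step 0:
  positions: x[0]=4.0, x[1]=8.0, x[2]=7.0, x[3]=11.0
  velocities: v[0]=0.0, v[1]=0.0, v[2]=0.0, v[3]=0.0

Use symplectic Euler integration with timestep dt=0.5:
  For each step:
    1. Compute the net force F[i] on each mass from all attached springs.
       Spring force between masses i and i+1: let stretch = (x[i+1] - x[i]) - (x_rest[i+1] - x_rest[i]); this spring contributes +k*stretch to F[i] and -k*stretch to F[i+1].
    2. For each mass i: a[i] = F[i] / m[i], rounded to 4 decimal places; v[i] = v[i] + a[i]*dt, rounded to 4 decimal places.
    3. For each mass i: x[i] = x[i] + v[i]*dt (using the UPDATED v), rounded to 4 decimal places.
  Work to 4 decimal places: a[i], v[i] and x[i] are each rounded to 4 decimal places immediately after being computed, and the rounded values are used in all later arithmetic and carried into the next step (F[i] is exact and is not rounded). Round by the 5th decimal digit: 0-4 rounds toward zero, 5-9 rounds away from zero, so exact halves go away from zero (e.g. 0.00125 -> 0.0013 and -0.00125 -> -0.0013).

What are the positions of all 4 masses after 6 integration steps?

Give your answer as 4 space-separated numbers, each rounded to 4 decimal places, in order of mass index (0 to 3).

Step 0: x=[4.0000 8.0000 7.0000 11.0000] v=[0.0000 0.0000 0.0000 0.0000]
Step 1: x=[4.1250 6.7500 8.2500 10.7500] v=[0.2500 -2.5000 2.5000 -0.5000]
Step 2: x=[4.2032 5.2188 9.7500 10.6250] v=[0.1563 -3.0625 3.0000 -0.2500]
Step 3: x=[4.0333 4.5665 10.3360 11.0313] v=[-0.3398 -1.3047 1.1719 0.8125]
Step 4: x=[3.5551 5.2233 9.6534 12.0138] v=[-0.9565 1.3135 -1.3652 1.9649]
Step 5: x=[2.9104 6.5706 8.4534 13.1562] v=[-1.2895 2.6945 -2.4001 2.2847]
Step 6: x=[2.3482 7.4735 7.9584 13.8729] v=[-1.1245 1.8058 -0.9901 1.4333]

Answer: 2.3482 7.4735 7.9584 13.8729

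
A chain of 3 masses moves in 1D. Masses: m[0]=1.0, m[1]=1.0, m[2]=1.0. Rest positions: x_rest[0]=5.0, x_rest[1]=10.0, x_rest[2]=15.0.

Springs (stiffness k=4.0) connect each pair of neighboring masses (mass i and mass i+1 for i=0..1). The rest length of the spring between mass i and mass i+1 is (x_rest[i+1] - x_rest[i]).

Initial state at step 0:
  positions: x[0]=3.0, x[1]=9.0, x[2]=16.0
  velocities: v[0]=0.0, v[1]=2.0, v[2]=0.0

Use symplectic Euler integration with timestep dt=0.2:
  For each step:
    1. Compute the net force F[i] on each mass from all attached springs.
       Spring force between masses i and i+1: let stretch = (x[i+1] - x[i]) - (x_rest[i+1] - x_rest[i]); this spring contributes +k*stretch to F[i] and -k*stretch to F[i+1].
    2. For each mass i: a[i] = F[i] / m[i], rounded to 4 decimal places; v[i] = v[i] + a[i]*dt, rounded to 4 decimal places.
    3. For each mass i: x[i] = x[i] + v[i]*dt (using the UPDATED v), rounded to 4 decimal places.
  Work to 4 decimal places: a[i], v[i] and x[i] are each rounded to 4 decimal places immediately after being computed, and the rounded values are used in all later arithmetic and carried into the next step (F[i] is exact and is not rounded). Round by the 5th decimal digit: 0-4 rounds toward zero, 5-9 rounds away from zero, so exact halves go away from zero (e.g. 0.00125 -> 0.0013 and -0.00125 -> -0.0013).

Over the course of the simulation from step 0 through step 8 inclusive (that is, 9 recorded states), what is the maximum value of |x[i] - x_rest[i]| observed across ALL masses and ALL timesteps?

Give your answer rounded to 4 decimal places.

Step 0: x=[3.0000 9.0000 16.0000] v=[0.0000 2.0000 0.0000]
Step 1: x=[3.1600 9.5600 15.6800] v=[0.8000 2.8000 -1.6000]
Step 2: x=[3.5440 10.0752 15.1808] v=[1.9200 2.5760 -2.4960]
Step 3: x=[4.1730 10.3623 14.6647] v=[3.1450 1.4355 -2.5805]
Step 4: x=[4.9923 10.3475 14.2602] v=[4.0964 -0.0740 -2.0224]
Step 5: x=[5.8684 10.1019 14.0297] v=[4.3806 -1.2280 -1.1526]
Step 6: x=[6.6219 9.8074 13.9707] v=[3.7674 -1.4726 -0.2948]
Step 7: x=[7.0851 9.6693 14.0456] v=[2.3158 -0.6904 0.3746]
Step 8: x=[7.1617 9.8180 14.2203] v=[0.3832 0.7433 0.8736]
Max displacement = 2.1617

Answer: 2.1617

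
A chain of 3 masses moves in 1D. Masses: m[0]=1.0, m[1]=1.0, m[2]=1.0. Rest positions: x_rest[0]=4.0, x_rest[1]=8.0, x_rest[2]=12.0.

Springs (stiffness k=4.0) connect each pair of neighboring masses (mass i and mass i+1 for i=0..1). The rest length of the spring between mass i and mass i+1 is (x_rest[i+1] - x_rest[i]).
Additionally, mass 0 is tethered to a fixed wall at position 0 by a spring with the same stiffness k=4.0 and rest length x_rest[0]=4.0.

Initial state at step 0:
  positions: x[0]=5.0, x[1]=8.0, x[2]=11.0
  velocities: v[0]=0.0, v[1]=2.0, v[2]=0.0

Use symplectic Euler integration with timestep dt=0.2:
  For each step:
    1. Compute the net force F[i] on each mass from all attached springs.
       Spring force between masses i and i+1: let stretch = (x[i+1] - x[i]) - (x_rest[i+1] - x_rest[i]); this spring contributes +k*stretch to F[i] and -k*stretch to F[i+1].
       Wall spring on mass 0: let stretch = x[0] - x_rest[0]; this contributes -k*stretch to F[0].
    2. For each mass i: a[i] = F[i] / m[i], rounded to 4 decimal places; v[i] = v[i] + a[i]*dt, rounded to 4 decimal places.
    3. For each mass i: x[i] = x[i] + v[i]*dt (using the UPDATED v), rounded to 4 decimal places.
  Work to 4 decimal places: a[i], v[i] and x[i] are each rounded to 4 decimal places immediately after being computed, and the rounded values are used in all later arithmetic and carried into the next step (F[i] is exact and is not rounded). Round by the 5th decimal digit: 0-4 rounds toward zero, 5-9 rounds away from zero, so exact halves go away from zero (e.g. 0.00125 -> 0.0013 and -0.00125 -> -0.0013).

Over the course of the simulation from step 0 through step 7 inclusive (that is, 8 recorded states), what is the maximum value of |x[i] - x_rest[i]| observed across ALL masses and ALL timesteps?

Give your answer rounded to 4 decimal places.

Step 0: x=[5.0000 8.0000 11.0000] v=[0.0000 2.0000 0.0000]
Step 1: x=[4.6800 8.4000 11.1600] v=[-1.6000 2.0000 0.8000]
Step 2: x=[4.2064 8.6464 11.5184] v=[-2.3680 1.2320 1.7920]
Step 3: x=[3.7702 8.6419 12.0573] v=[-2.1811 -0.0224 2.6944]
Step 4: x=[3.5102 8.4044 12.6897] v=[-1.2999 -1.1874 3.1621]
Step 5: x=[3.4717 8.0695 13.2765] v=[-0.1927 -1.6745 2.9339]
Step 6: x=[3.6133 7.8321 13.6702] v=[0.7082 -1.1871 1.9683]
Step 7: x=[3.8518 7.8538 13.7698] v=[1.1926 0.1083 0.4978]
Max displacement = 1.7698

Answer: 1.7698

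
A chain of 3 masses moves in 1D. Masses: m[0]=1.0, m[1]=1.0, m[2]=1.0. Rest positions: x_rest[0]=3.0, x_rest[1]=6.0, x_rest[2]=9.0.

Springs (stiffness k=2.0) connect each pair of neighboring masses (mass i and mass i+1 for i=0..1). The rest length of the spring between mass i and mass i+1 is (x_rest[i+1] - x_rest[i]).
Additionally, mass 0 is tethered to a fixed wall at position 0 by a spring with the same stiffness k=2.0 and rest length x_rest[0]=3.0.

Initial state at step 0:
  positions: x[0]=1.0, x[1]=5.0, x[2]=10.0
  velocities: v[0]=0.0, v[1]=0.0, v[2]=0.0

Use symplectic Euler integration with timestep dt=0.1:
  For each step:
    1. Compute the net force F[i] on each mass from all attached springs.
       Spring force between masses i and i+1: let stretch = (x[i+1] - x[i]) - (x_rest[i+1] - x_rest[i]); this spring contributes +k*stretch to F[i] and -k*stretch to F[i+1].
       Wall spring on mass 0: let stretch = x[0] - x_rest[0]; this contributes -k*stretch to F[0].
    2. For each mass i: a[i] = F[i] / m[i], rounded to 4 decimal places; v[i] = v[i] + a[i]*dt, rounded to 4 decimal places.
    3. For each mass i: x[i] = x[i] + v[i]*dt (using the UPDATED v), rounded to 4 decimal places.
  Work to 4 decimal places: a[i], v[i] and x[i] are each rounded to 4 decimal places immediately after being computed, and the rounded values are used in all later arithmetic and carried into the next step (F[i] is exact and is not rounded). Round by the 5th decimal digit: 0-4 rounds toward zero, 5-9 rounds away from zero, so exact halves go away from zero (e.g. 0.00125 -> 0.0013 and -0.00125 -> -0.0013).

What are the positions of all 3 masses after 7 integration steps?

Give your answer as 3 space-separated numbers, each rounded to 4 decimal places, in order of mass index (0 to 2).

Step 0: x=[1.0000 5.0000 10.0000] v=[0.0000 0.0000 0.0000]
Step 1: x=[1.0600 5.0200 9.9600] v=[0.6000 0.2000 -0.4000]
Step 2: x=[1.1780 5.0596 9.8812] v=[1.1800 0.3960 -0.7880]
Step 3: x=[1.3501 5.1180 9.7660] v=[1.7207 0.5840 -1.1523]
Step 4: x=[1.5705 5.1940 9.6178] v=[2.2043 0.7600 -1.4819]
Step 5: x=[1.8320 5.2860 9.4411] v=[2.6149 0.9201 -1.7667]
Step 6: x=[2.1259 5.3920 9.2413] v=[2.9393 1.0603 -1.9977]
Step 7: x=[2.4426 5.5097 9.0245] v=[3.1673 1.1769 -2.1676]

Answer: 2.4426 5.5097 9.0245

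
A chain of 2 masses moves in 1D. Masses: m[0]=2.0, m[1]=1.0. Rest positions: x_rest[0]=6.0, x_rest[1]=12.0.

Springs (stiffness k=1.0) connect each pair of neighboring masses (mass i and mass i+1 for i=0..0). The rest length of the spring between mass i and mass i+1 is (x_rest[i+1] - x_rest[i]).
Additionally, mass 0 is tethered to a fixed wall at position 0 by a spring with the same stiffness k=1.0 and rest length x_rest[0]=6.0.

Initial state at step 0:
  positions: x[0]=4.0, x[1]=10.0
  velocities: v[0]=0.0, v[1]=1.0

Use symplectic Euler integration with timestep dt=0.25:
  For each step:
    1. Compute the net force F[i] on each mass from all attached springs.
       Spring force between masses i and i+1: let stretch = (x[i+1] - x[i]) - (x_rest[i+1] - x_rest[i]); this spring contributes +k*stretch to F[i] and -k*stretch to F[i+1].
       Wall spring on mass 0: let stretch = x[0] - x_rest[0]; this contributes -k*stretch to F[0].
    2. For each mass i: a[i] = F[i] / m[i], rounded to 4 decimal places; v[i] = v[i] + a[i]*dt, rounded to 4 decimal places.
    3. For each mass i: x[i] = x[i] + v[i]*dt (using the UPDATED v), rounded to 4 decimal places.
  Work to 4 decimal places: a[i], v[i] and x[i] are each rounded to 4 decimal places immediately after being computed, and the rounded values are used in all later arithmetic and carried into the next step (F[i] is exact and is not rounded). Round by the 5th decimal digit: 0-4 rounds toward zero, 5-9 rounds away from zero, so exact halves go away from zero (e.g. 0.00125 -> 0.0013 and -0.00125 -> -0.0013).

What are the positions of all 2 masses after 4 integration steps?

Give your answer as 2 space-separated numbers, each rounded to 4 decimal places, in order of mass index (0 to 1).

Step 0: x=[4.0000 10.0000] v=[0.0000 1.0000]
Step 1: x=[4.0625 10.2500] v=[0.2500 1.0000]
Step 2: x=[4.1914 10.4883] v=[0.5156 0.9531]
Step 3: x=[4.3861 10.7080] v=[0.7788 0.8789]
Step 4: x=[4.6413 10.9076] v=[1.0208 0.7984]

Answer: 4.6413 10.9076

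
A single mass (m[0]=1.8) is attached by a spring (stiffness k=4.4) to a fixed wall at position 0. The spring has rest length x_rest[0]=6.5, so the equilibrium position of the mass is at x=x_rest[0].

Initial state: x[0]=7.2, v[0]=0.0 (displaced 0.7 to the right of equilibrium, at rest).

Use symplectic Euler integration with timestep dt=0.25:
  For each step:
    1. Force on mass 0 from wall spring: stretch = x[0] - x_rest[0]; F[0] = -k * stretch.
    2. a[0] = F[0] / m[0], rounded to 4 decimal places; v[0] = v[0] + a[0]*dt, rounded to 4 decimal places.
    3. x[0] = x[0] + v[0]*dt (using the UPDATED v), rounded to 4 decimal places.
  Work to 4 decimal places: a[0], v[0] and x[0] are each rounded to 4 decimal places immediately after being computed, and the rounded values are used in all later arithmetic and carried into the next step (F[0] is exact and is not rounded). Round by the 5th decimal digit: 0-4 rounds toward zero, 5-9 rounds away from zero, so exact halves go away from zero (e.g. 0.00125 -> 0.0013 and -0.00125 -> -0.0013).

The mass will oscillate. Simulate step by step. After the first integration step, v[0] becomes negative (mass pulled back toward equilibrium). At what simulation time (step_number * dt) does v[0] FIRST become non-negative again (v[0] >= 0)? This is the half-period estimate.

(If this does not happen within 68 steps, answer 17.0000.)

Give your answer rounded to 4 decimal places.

Step 0: x=[7.2000] v=[0.0000]
Step 1: x=[7.0931] v=[-0.4278]
Step 2: x=[6.8955] v=[-0.7903]
Step 3: x=[6.6375] v=[-1.0320]
Step 4: x=[6.3585] v=[-1.1160]
Step 5: x=[6.1011] v=[-1.0295]
Step 6: x=[5.9047] v=[-0.7857]
Step 7: x=[5.7992] v=[-0.4219]
Step 8: x=[5.8008] v=[0.0064]
First v>=0 after going negative at step 8, time=2.0000

Answer: 2.0000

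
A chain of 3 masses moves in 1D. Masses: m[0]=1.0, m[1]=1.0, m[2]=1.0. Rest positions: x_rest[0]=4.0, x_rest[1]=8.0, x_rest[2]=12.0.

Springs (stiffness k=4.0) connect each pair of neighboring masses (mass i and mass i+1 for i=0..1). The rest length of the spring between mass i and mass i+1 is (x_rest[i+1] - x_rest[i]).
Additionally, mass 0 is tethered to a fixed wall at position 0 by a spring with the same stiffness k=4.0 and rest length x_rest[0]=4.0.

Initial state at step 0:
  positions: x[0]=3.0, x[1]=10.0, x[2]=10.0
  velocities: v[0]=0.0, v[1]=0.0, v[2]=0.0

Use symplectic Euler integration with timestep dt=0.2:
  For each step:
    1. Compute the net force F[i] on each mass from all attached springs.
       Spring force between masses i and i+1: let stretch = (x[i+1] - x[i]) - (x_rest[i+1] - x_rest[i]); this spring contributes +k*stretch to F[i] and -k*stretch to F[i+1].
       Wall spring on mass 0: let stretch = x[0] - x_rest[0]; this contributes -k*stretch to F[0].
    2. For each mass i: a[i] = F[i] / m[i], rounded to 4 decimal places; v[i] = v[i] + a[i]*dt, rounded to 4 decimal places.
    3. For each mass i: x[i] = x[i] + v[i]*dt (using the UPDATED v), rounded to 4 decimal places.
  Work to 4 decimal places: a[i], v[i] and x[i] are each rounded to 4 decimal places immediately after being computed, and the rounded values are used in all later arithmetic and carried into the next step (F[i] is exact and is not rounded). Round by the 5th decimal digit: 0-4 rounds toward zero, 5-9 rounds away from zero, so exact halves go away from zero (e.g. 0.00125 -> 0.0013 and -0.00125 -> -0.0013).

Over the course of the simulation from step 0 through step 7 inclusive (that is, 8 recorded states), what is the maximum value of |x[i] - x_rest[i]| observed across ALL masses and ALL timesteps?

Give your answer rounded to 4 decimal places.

Answer: 2.6116

Derivation:
Step 0: x=[3.0000 10.0000 10.0000] v=[0.0000 0.0000 0.0000]
Step 1: x=[3.6400 8.8800 10.6400] v=[3.2000 -5.6000 3.2000]
Step 2: x=[4.5360 7.2032 11.6384] v=[4.4800 -8.3840 4.9920]
Step 3: x=[5.1330 5.8093 12.5672] v=[2.9850 -6.9696 4.6438]
Step 4: x=[5.0169 5.3884 13.0547] v=[-0.5804 -2.1043 2.4375]
Step 5: x=[4.1576 6.1347 12.9556] v=[-4.2967 3.7315 -0.4955]
Step 6: x=[2.9494 7.6560 12.4052] v=[-6.0411 7.6065 -2.7522]
Step 7: x=[2.0223 9.1841 11.7349] v=[-4.6353 7.6406 -3.3516]
Max displacement = 2.6116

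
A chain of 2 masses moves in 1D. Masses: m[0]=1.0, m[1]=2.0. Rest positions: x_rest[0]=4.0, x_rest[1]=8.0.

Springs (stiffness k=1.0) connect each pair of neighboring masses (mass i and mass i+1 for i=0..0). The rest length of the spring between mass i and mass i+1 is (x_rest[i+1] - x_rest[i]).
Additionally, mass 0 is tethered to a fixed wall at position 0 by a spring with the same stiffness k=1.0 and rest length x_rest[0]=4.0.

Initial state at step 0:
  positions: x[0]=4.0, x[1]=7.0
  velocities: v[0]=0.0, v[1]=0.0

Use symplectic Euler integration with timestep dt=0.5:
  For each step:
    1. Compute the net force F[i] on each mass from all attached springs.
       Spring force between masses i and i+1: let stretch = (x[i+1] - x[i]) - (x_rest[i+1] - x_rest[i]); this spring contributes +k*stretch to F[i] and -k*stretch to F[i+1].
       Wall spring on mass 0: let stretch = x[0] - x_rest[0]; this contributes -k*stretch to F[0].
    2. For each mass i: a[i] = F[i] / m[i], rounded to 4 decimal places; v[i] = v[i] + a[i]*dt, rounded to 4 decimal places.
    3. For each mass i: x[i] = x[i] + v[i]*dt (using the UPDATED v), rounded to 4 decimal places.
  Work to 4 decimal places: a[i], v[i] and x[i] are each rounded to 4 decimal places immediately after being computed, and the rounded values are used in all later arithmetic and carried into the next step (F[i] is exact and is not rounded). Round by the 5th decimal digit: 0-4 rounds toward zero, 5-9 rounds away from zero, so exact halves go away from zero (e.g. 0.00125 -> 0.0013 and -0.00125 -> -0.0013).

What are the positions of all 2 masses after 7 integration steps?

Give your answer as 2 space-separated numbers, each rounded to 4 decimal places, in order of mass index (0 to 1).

Answer: 4.5577 8.0330

Derivation:
Step 0: x=[4.0000 7.0000] v=[0.0000 0.0000]
Step 1: x=[3.7500 7.1250] v=[-0.5000 0.2500]
Step 2: x=[3.4063 7.3282] v=[-0.6875 0.4063]
Step 3: x=[3.1915 7.5412] v=[-0.4297 0.4259]
Step 4: x=[3.2662 7.7105] v=[0.1494 0.3385]
Step 5: x=[3.6355 7.8242] v=[0.7385 0.2274]
Step 6: x=[4.1431 7.9143] v=[1.0151 0.1802]
Step 7: x=[4.5577 8.0330] v=[0.8292 0.2374]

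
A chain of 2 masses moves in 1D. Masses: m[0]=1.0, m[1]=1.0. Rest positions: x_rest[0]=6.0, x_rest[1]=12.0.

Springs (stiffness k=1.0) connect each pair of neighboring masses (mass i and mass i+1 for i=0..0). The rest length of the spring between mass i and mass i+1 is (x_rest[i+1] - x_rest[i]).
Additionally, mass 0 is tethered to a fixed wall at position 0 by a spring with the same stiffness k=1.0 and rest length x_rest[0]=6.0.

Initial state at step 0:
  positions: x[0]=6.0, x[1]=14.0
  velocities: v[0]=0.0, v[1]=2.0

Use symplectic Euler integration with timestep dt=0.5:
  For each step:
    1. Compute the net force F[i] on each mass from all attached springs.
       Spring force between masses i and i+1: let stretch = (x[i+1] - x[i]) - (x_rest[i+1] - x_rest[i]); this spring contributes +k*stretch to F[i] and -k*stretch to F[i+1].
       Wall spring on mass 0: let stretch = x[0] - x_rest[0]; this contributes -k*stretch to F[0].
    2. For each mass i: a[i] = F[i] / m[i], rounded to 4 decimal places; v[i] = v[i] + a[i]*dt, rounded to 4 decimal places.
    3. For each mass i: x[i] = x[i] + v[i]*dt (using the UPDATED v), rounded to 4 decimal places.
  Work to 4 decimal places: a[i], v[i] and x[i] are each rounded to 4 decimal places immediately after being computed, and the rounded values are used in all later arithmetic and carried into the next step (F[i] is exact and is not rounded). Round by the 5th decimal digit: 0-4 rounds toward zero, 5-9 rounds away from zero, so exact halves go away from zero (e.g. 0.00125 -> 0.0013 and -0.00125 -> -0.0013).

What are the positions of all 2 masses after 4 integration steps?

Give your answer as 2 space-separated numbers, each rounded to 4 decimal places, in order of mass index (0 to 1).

Step 0: x=[6.0000 14.0000] v=[0.0000 2.0000]
Step 1: x=[6.5000 14.5000] v=[1.0000 1.0000]
Step 2: x=[7.3750 14.5000] v=[1.7500 0.0000]
Step 3: x=[8.1875 14.2188] v=[1.6250 -0.5625]
Step 4: x=[8.4610 13.9297] v=[0.5469 -0.5782]

Answer: 8.4610 13.9297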